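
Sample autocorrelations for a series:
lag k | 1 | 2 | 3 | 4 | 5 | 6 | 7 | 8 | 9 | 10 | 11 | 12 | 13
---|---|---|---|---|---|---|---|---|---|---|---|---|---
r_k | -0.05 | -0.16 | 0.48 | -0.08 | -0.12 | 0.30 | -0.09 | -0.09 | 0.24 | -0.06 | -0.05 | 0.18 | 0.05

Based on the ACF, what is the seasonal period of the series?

The largest autocorrelation is r_3 = 0.48, with weaker echoes at lags 6 (0.30), 9 (0.24) and 12 (0.18); the remaining lags stay at or below 0.05.
The dominant spike at lag 3 indicates a seasonal period of 3.

3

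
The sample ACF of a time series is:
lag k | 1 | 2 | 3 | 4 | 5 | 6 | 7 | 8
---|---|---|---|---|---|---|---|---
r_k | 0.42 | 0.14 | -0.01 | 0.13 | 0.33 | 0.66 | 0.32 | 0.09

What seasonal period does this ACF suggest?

6

The largest autocorrelation is r_6 = 0.66; the remaining lags stay at or below 0.42. The elevated value at lag 1 (0.42), dropping to 0.14 at lag 2, reflects decaying short-term dependence rather than seasonality.
The dominant spike at lag 6 indicates a seasonal period of 6.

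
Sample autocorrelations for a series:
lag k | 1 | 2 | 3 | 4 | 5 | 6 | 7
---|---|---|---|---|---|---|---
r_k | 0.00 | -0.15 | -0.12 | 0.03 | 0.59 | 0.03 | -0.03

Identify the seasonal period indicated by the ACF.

5

The largest autocorrelation is r_5 = 0.59; the remaining lags stay at or below 0.03.
The dominant spike at lag 5 indicates a seasonal period of 5.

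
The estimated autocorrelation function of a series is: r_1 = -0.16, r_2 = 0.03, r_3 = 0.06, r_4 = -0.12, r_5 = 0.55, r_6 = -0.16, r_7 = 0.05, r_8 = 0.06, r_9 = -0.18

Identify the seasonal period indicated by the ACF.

5

The largest autocorrelation is r_5 = 0.55; the remaining lags stay at or below 0.06.
The dominant spike at lag 5 indicates a seasonal period of 5.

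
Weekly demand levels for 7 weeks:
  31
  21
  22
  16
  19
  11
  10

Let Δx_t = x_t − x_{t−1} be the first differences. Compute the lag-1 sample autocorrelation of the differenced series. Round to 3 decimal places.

First differences Δx: -10, 1, -6, 3, -8, -1
Mean of differences = -3.5000
Numerator Σ(Δx_t−Δx̄)(Δx_{t+1}−Δx̄) = -97.2500
Denominator Σ(Δx_t−Δx̄)² = 137.5000
r_1(Δx) = -97.2500 / 137.5000 = -0.707

-0.707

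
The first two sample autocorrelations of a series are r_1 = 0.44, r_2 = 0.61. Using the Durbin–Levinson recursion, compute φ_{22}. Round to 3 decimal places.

φ_{22} = (r_2 − r_1²) / (1 − r_1²)
r_1² = (0.44)² = 0.1936
Numerator = 0.61 − 0.1936 = 0.4164; denominator = 1 − 0.1936 = 0.8064
φ_{22} = 0.4164 / 0.8064 = 0.516

0.516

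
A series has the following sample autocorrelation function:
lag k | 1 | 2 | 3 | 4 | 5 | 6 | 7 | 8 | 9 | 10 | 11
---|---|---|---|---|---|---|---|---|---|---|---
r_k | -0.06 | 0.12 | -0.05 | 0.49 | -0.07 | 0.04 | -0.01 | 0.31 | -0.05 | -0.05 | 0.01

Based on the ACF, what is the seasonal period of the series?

4

The largest autocorrelation is r_4 = 0.49, with a weaker echo at lag 8 (0.31); the remaining lags stay at or below 0.12.
The dominant spike at lag 4 indicates a seasonal period of 4.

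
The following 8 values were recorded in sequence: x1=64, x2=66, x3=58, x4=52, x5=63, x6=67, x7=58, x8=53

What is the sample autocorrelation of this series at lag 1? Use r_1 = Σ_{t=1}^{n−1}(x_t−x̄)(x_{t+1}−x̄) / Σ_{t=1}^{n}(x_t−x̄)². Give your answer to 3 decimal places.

0.106

Mean x̄ = (64 + 66 + 58 + 52 + 63 + 67 + 58 + 53)/8 = 60.1250
Deviations from mean: 3.8750, 5.8750, -2.1250, -8.1250, 2.8750, 6.8750, -2.1250, -7.1250
Σ(x_t−x̄)(x_{t+1}−x̄) = (22.7656) + (-12.4844) + (17.2656) + (-23.3594) + (19.7656) + (-14.6094) + (15.1406) = 24.4844
Denominator Σ(x_t−x̄)² = 230.8750
r_1 = 24.4844 / 230.8750 = 0.106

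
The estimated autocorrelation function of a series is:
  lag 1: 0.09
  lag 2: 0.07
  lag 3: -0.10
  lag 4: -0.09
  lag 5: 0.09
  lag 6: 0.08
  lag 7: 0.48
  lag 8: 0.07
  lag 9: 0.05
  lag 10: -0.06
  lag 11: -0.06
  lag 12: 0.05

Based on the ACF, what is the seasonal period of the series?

7

The largest autocorrelation is r_7 = 0.48; the remaining lags stay at or below 0.09.
The dominant spike at lag 7 indicates a seasonal period of 7.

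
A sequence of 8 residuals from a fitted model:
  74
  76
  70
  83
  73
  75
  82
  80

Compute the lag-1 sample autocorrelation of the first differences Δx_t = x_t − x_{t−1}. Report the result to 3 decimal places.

First differences Δx: 2, -6, 13, -10, 2, 7, -2
Mean of differences = 0.8571
Numerator Σ(Δx_t−Δx̄)(Δx_{t+1}−Δx̄) = -245.8776
Denominator Σ(Δx_t−Δx̄)² = 360.8571
r_1(Δx) = -245.8776 / 360.8571 = -0.681

-0.681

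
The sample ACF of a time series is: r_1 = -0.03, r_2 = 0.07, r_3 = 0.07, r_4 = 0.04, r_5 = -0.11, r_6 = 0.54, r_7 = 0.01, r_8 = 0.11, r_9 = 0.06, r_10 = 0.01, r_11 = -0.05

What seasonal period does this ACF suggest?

The largest autocorrelation is r_6 = 0.54; the remaining lags stay at or below 0.11.
The dominant spike at lag 6 indicates a seasonal period of 6.

6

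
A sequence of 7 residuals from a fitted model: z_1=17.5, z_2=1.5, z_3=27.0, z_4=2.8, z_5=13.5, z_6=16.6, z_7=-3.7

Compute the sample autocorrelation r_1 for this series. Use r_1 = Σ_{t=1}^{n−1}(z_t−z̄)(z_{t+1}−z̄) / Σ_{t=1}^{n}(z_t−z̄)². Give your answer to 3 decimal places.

-0.610

Mean z̄ = (17.5 + 1.5 + 27.0 + 2.8 + 13.5 + 16.6 − 3.7)/7 = 10.7429
Numerator Σ_{t=1}^{6}(z_t−z̄)(z_{t+1}−z̄) = -432.1904
Denominator Σ(z_t−z̄)² = 708.9771
r_1 = -432.1904 / 708.9771 = -0.610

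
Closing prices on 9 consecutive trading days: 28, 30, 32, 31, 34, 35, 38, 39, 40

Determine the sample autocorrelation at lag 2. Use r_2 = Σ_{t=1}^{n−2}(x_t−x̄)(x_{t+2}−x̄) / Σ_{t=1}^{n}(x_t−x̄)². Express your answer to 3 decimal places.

Mean x̄ = (28 + 30 + 32 + 31 + 34 + 35 + 38 + 39 + 40)/9 = 34.1111
Σ(x_t−x̄)(x_{t+2}−x̄) = (12.9012) + (12.7901) + (0.2346) + (-2.7654) + (-0.4321) + (4.3457) + (22.9012) = 49.9753
Denominator Σ(x_t−x̄)² = 142.8889
r_2 = 49.9753 / 142.8889 = 0.350

0.350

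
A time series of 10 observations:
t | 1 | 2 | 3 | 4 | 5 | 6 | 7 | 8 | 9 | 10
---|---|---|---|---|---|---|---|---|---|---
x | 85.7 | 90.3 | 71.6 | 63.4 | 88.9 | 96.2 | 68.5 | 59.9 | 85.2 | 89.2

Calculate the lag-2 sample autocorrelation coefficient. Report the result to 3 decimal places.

-0.840

Mean x̄ = (85.7 + 90.3 + 71.6 + 63.4 + 88.9 + 96.2 + 68.5 + 59.9 + 85.2 + 89.2)/10 = 79.8900
Numerator Σ_{t=1}^{8}(x_t−x̄)(x_{t+2}−x̄) = -1238.7192
Denominator Σ(x_t−x̄)² = 1474.1690
r_2 = -1238.7192 / 1474.1690 = -0.840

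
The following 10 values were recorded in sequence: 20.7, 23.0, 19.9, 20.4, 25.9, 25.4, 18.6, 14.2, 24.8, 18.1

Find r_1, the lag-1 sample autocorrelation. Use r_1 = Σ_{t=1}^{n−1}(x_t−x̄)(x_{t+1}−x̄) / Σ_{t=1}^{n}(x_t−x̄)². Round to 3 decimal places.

Mean x̄ = (20.7 + 23.0 + 19.9 + 20.4 + 25.9 + 25.4 + 18.6 + 14.2 + 24.8 + 18.1)/10 = 21.1000
Numerator Σ_{t=1}^{9}(x_t−x̄)(x_{t+1}−x̄) = -15.0500
Denominator Σ(x_t−x̄)² = 123.7800
r_1 = -15.0500 / 123.7800 = -0.122

-0.122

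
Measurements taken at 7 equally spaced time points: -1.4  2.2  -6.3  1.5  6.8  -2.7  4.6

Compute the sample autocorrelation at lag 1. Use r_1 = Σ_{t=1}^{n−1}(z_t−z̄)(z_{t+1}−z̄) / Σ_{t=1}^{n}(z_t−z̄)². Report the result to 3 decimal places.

-0.403

Mean z̄ = (-1.4 + 2.2 − 6.3 + 1.5 + 6.8 − 2.7 + 4.6)/7 = 0.6714
Deviations from mean: -2.0714, 1.5286, -6.9714, 0.8286, 6.1286, -3.3714, 3.9286
Σ(z_t−z̄)(z_{t+1}−z̄) = (-3.1663) + (-10.6563) + (-5.7763) + (5.0780) + (-20.6620) + (-13.2449) = -48.4280
Denominator Σ(z_t−z̄)² = 120.2743
r_1 = -48.4280 / 120.2743 = -0.403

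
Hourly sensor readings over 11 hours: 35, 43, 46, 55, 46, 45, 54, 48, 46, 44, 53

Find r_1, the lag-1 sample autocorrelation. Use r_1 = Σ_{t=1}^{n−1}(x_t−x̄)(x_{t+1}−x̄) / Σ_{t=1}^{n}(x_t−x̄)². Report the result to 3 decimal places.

Mean x̄ = (35 + 43 + 46 + 55 + 46 + 45 + 54 + 48 + 46 + 44 + 53)/11 = 46.8182
Numerator Σ_{t=1}^{10}(x_t−x̄)(x_{t+1}−x̄) = 15.6942
Denominator Σ(x_t−x̄)² = 325.6364
r_1 = 15.6942 / 325.6364 = 0.048

0.048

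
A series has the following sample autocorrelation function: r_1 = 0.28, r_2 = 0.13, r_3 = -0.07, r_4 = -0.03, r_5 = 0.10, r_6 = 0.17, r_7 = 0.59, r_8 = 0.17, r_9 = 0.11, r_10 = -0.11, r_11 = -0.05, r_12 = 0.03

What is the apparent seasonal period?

The largest autocorrelation is r_7 = 0.59; the remaining lags stay at or below 0.28. The elevated value at lag 1 (0.28), dropping to 0.13 at lag 2, reflects decaying short-term dependence rather than seasonality.
The dominant spike at lag 7 indicates a seasonal period of 7.

7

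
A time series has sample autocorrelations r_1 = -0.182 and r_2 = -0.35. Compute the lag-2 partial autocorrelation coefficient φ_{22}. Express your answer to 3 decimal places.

φ_{22} = (r_2 − r_1²) / (1 − r_1²)
r_1² = (-0.182)² = 0.033124
Numerator = -0.35 − 0.0331 = -0.3831; denominator = 1 − 0.0331 = 0.9669
φ_{22} = -0.3831 / 0.9669 = -0.396

-0.396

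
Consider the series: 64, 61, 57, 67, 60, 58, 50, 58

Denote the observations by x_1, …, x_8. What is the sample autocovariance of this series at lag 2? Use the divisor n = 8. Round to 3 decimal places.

-1.816

Mean x̄ = (64 + 61 + 57 + 67 + 60 + 58 + 50 + 58)/8 = 59.3750
Σ_{t=1}^{6}(x_t−x̄)(x_{t+2}−x̄) = -14.5313
γ_2 = -14.5313 / 8 = -1.816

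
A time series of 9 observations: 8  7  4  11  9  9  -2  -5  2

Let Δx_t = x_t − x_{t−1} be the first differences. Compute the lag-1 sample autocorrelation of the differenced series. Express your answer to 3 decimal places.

First differences Δx: -1, -3, 7, -2, 0, -11, -3, 7
Mean of differences = -0.7500
Numerator Σ(Δx_t−Δx̄)(Δx_{t+1}−Δx̄) = -29.5625
Denominator Σ(Δx_t−Δx̄)² = 237.5000
r_1(Δx) = -29.5625 / 237.5000 = -0.124

-0.124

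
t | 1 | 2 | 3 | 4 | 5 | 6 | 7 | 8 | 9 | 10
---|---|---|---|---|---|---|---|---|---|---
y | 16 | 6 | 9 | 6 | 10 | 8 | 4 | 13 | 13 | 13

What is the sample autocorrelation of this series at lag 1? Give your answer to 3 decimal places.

-0.046

Mean ȳ = (16 + 6 + 9 + 6 + 10 + 8 + 4 + 13 + 13 + 13)/10 = 9.8000
Numerator Σ_{t=1}^{9}(y_t−ȳ)(y_{t+1}−ȳ) = -6.2400
Denominator Σ(y_t−ȳ)² = 135.6000
r_1 = -6.2400 / 135.6000 = -0.046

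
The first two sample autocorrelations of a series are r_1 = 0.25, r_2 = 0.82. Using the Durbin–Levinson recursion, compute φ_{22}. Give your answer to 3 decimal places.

0.808

φ_{22} = (r_2 − r_1²) / (1 − r_1²)
r_1² = (0.25)² = 0.0625
Numerator = 0.82 − 0.0625 = 0.7575; denominator = 1 − 0.0625 = 0.9375
φ_{22} = 0.7575 / 0.9375 = 0.808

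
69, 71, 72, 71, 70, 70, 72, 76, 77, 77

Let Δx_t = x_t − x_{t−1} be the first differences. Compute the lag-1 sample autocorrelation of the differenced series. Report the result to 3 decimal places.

0.377

First differences Δx: 2, 1, -1, -1, 0, 2, 4, 1, 0
Mean of differences = 0.8889
Numerator Σ(Δx_t−Δx̄)(Δx_{t+1}−Δx̄) = 7.8765
Denominator Σ(Δx_t−Δx̄)² = 20.8889
r_1(Δx) = 7.8765 / 20.8889 = 0.377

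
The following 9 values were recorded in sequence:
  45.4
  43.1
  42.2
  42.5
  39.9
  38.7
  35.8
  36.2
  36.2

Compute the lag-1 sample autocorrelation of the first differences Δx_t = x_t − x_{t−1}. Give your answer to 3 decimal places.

-0.226

First differences Δx: -2.3, -0.9, 0.3, -2.6, -1.2, -2.9, 0.4, 0.0
Mean of differences = -1.1500
Numerator Σ(Δx_t−Δx̄)(Δx_{t+1}−Δx̄) = -2.7975
Denominator Σ(Δx_t−Δx̄)² = 12.3800
r_1(Δx) = -2.7975 / 12.3800 = -0.226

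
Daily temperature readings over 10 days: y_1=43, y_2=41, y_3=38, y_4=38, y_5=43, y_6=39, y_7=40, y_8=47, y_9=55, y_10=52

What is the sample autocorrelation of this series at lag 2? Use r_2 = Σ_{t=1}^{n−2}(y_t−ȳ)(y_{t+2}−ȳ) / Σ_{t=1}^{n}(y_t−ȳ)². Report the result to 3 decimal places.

0.067

Mean ȳ = (43 + 41 + 38 + 38 + 43 + 39 + 40 + 47 + 55 + 52)/10 = 43.6000
Numerator Σ_{t=1}^{8}(y_t−ȳ)(y_{t+2}−ȳ) = 21.0800
Denominator Σ(y_t−ȳ)² = 316.4000
r_2 = 21.0800 / 316.4000 = 0.067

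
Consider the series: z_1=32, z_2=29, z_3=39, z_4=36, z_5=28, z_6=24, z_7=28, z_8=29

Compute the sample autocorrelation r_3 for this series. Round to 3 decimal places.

Mean z̄ = (32 + 29 + 39 + 36 + 28 + 24 + 28 + 29)/8 = 30.6250
Deviations from mean: 1.3750, -1.6250, 8.3750, 5.3750, -2.6250, -6.6250, -2.6250, -1.6250
Numerator Σ_{t=1}^{5}(z_t−z̄)(z_{t+3}−z̄) = -53.6719
Denominator Σ(z_t−z̄)² = 163.8750
r_3 = -53.6719 / 163.8750 = -0.328

-0.328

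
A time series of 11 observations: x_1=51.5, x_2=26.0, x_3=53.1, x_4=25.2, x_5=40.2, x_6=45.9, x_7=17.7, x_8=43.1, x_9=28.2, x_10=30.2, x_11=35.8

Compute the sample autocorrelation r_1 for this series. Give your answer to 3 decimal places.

-0.620

Mean x̄ = (51.5 + 26.0 + 53.1 + 25.2 + 40.2 + 45.9 + 17.7 + 43.1 + 28.2 + 30.2 + 35.8)/11 = 36.0818
Numerator Σ_{t=1}^{10}(x_t−x̄)(x_{t+1}−x̄) = -833.3685
Denominator Σ(x_t−x̄)² = 1344.6964
r_1 = -833.3685 / 1344.6964 = -0.620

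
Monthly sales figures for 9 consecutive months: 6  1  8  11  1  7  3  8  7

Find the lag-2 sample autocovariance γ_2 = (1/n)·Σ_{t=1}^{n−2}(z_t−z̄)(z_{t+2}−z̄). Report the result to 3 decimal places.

-1.789

Mean z̄ = (6 + 1 + 8 + 11 + 1 + 7 + 3 + 8 + 7)/9 = 5.7778
Σ_{t=1}^{7}(z_t−z̄)(z_{t+2}−z̄) = -16.0988
γ_2 = -16.0988 / 9 = -1.789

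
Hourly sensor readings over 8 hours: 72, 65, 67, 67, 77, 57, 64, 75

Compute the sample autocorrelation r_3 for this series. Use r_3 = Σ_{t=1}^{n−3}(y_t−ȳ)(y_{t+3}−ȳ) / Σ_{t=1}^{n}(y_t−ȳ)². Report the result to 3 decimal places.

0.160

Mean ȳ = (72 + 65 + 67 + 67 + 77 + 57 + 64 + 75)/8 = 68.0000
Deviations from mean: 4.0000, -3.0000, -1.0000, -1.0000, 9.0000, -11.0000, -4.0000, 7.0000
Numerator Σ_{t=1}^{5}(y_t−ȳ)(y_{t+3}−ȳ) = 47.0000
Denominator Σ(y_t−ȳ)² = 294.0000
r_3 = 47.0000 / 294.0000 = 0.160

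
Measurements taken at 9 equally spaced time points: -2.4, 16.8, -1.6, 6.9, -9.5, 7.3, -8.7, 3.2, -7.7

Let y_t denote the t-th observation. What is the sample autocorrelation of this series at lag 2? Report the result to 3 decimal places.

Mean ȳ = (-2.4 + 16.8 − 1.6 + 6.9 − 9.5 + 7.3 − 8.7 + 3.2 − 7.7)/9 = 0.4778
Σ(y_t−ȳ)(y_{t+2}−ȳ) = (5.9794) + (104.8249) + (20.7316) + (43.8138) + (91.5738) + (18.5716) + (75.0538) = 360.5490
Denominator Σ(y_t−ȳ)² = 624.8756
r_2 = 360.5490 / 624.8756 = 0.577

0.577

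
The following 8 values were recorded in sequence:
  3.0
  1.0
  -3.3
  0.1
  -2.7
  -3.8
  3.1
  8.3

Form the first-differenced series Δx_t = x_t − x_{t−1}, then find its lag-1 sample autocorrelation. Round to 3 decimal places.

First differences Δx: -2.0, -4.3, 3.4, -2.8, -1.1, 6.9, 5.2
Mean of differences = 0.7571
Numerator Σ(Δx_t−Δx̄)(Δx_{t+1}−Δx̄) = 13.6667
Denominator Σ(Δx_t−Δx̄)² = 113.7371
r_1(Δx) = 13.6667 / 113.7371 = 0.120

0.120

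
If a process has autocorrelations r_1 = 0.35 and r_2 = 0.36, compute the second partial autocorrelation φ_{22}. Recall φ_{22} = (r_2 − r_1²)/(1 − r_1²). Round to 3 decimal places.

φ_{22} = (r_2 − r_1²) / (1 − r_1²)
r_1² = (0.35)² = 0.1225
Numerator = 0.36 − 0.1225 = 0.2375; denominator = 1 − 0.1225 = 0.8775
φ_{22} = 0.2375 / 0.8775 = 0.271

0.271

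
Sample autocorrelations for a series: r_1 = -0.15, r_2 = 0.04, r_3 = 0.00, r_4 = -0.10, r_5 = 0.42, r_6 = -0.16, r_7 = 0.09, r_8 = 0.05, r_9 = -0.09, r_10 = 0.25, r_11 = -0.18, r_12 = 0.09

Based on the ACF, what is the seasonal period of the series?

The largest autocorrelation is r_5 = 0.42, with a weaker echo at lag 10 (0.25); the remaining lags stay at or below 0.09.
The dominant spike at lag 5 indicates a seasonal period of 5.

5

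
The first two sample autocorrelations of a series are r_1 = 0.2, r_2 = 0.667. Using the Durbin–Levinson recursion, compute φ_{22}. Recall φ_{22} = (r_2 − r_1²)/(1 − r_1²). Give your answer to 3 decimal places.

φ_{22} = (r_2 − r_1²) / (1 − r_1²)
r_1² = (0.2)² = 0.04
Numerator = 0.667 − 0.0400 = 0.6270; denominator = 1 − 0.0400 = 0.9600
φ_{22} = 0.6270 / 0.9600 = 0.653

0.653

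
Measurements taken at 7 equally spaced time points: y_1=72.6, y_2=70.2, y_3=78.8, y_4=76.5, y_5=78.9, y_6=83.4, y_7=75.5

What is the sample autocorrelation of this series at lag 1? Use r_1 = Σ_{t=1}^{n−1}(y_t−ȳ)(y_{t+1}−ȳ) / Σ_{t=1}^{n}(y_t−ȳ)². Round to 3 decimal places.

Mean ȳ = (72.6 + 70.2 + 78.8 + 76.5 + 78.9 + 83.4 + 75.5)/7 = 76.5571
Deviations from mean: -3.9571, -6.3571, 2.2429, -0.0571, 2.3429, 6.8429, -1.0571
Σ(y_t−ȳ)(y_{t+1}−ȳ) = (25.1561) + (-14.2582) + (-0.1282) + (-0.1339) + (16.0318) + (-7.2339) = 19.4339
Denominator Σ(y_t−ȳ)² = 114.5371
r_1 = 19.4339 / 114.5371 = 0.170

0.170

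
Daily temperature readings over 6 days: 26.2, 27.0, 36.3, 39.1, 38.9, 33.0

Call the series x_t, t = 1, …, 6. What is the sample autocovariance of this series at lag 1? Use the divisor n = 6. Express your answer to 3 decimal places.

Mean x̄ = (26.2 + 27.0 + 36.3 + 39.1 + 38.9 + 33.0)/6 = 33.4167
Deviations: -7.2167, -6.4167, 2.8833, 5.6833, 5.4833, -0.4167
Σ_{t=1}^{5}(x_t−x̄)(x_{t+1}−x̄) = 73.0714
γ_1 = 73.0714 / 6 = 12.179

12.179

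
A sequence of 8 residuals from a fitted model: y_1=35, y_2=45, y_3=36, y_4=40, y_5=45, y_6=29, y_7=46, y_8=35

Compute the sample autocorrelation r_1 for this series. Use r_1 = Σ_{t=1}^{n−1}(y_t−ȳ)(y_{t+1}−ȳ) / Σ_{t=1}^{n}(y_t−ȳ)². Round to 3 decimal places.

Mean ȳ = (35 + 45 + 36 + 40 + 45 + 29 + 46 + 35)/8 = 38.8750
Σ(y_t−ȳ)(y_{t+1}−ȳ) = (-23.7344) + (-17.6094) + (-3.2344) + (6.8906) + (-60.4844) + (-70.3594) + (-27.6094) = -196.1406
Denominator Σ(y_t−ȳ)² = 262.8750
r_1 = -196.1406 / 262.8750 = -0.746

-0.746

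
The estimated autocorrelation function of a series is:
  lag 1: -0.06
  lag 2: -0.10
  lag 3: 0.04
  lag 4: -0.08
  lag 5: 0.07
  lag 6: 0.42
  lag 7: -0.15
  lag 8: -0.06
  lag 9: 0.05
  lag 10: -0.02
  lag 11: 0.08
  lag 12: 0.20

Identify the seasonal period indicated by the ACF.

6

The largest autocorrelation is r_6 = 0.42, with a weaker echo at lag 12 (0.20); the remaining lags stay at or below 0.08.
The dominant spike at lag 6 indicates a seasonal period of 6.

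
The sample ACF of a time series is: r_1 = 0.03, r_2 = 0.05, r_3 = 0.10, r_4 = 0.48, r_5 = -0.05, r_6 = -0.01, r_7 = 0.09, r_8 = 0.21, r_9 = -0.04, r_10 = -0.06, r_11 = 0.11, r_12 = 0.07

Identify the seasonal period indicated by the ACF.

4

The largest autocorrelation is r_4 = 0.48, with a weaker echo at lag 8 (0.21); the remaining lags stay at or below 0.11.
The dominant spike at lag 4 indicates a seasonal period of 4.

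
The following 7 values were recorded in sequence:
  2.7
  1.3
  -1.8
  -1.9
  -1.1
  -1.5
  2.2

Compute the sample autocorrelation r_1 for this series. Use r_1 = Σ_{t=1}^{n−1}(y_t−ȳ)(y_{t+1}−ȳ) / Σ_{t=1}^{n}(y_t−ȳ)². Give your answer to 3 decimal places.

Mean ȳ = (2.7 + 1.3 − 1.8 − 1.9 − 1.1 − 1.5 + 2.2)/7 = -0.0143
Deviations from mean: 2.7143, 1.3143, -1.7857, -1.8857, -1.0857, -1.4857, 2.2143
Numerator Σ_{t=1}^{6}(y_t−ȳ)(y_{t+1}−ȳ) = 4.9584
Denominator Σ(y_t−ȳ)² = 24.1286
r_1 = 4.9584 / 24.1286 = 0.205

0.205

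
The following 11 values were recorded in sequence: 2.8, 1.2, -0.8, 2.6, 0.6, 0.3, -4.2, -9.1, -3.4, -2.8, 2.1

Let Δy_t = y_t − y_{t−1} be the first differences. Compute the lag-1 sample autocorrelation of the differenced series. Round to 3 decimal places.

-0.067

First differences Δy: -1.6, -2.0, 3.4, -2.0, -0.3, -4.5, -4.9, 5.7, 0.6, 4.9
Mean of differences = -0.0700
Numerator Σ(Δy_t−Δȳ)(Δy_{t+1}−Δȳ) = -8.2549
Denominator Σ(Δy_t−Δȳ)² = 123.2810
r_1(Δy) = -8.2549 / 123.2810 = -0.067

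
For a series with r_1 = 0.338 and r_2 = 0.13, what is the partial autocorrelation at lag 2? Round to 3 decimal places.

0.018

φ_{22} = (r_2 − r_1²) / (1 − r_1²)
r_1² = (0.338)² = 0.114244
Numerator = 0.13 − 0.1142 = 0.0158; denominator = 1 − 0.1142 = 0.8858
φ_{22} = 0.0158 / 0.8858 = 0.018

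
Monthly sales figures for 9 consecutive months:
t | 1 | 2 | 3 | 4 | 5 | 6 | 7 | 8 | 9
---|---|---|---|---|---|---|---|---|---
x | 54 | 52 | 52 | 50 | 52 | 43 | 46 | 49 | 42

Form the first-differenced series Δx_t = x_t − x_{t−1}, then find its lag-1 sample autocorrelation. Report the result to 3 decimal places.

First differences Δx: -2, 0, -2, 2, -9, 3, 3, -7
Mean of differences = -1.5000
Numerator Σ(Δx_t−Δx̄)(Δx_{t+1}−Δx̄) = -67.7500
Denominator Σ(Δx_t−Δx̄)² = 142.0000
r_1(Δx) = -67.7500 / 142.0000 = -0.477

-0.477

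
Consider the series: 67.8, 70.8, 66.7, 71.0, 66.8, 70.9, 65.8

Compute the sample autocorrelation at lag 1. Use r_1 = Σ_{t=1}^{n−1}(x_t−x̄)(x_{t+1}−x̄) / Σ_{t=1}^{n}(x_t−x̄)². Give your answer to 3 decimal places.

Mean x̄ = (67.8 + 70.8 + 66.7 + 71.0 + 66.8 + 70.9 + 65.8)/7 = 68.5429
Deviations from mean: -0.7429, 2.2571, -1.8429, 2.4571, -1.7429, 2.3571, -2.7429
Σ(x_t−x̄)(x_{t+1}−x̄) = (-1.6767) + (-4.1596) + (-4.5282) + (-4.2824) + (-4.1082) + (-6.4653) = -25.2204
Denominator Σ(x_t−x̄)² = 31.1971
r_1 = -25.2204 / 31.1971 = -0.808

-0.808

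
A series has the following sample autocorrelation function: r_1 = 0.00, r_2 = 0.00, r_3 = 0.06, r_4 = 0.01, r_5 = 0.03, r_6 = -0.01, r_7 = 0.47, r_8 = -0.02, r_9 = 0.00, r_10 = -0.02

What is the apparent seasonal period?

The largest autocorrelation is r_7 = 0.47; the remaining lags stay at or below 0.06.
The dominant spike at lag 7 indicates a seasonal period of 7.

7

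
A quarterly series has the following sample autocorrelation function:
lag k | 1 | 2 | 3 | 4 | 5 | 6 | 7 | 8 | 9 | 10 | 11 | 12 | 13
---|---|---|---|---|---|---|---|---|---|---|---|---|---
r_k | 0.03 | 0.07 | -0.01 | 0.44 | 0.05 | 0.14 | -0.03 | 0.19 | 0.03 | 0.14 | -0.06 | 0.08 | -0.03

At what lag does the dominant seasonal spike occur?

The largest autocorrelation is r_4 = 0.44, with a weaker echo at lag 8 (0.19); the remaining lags stay at or below 0.14.
The dominant spike at lag 4 indicates a seasonal period of 4.

4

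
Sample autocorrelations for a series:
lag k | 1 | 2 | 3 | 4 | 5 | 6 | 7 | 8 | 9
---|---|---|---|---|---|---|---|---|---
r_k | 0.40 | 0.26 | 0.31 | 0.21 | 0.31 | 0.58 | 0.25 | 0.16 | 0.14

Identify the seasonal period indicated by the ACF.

6

The largest autocorrelation is r_6 = 0.58; the remaining lags stay at or below 0.40. The elevated value at lag 1 (0.40), dropping to 0.26 at lag 2, reflects decaying short-term dependence rather than seasonality.
The dominant spike at lag 6 indicates a seasonal period of 6.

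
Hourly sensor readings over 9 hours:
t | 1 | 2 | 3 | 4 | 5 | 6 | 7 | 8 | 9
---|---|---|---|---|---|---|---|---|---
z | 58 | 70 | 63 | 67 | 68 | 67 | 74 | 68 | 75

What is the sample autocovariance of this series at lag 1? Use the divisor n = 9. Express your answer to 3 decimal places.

Mean z̄ = (58 + 70 + 63 + 67 + 68 + 67 + 74 + 68 + 75)/9 = 67.7778
Σ_{t=1}^{8}(z_t−z̄)(z_{t+1}−z̄) = -30.8272
γ_1 = -30.8272 / 9 = -3.425

-3.425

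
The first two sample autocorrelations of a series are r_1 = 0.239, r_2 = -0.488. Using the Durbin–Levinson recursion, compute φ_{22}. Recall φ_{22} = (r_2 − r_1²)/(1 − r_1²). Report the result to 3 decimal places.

φ_{22} = (r_2 − r_1²) / (1 − r_1²)
r_1² = (0.239)² = 0.057121
Numerator = -0.488 − 0.0571 = -0.5451; denominator = 1 − 0.0571 = 0.9429
φ_{22} = -0.5451 / 0.9429 = -0.578

-0.578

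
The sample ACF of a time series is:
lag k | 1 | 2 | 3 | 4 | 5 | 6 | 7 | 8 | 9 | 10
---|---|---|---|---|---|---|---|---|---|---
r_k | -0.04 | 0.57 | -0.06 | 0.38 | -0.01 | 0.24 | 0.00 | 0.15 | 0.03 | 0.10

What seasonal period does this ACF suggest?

2

The largest autocorrelation is r_2 = 0.57, with weaker echoes at lags 4 (0.38), 6 (0.24) and 8 (0.15); the remaining lags stay at or below 0.10.
The dominant spike at lag 2 indicates a seasonal period of 2.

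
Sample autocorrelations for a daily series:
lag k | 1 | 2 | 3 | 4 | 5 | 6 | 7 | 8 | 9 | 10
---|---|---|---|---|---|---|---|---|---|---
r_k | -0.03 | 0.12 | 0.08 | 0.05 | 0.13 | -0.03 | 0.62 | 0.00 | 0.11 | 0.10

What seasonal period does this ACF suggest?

7

The largest autocorrelation is r_7 = 0.62; the remaining lags stay at or below 0.13.
The dominant spike at lag 7 indicates a seasonal period of 7.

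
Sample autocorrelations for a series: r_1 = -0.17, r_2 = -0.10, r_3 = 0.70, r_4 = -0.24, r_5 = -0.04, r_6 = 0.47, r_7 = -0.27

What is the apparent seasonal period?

The largest autocorrelation is r_3 = 0.70, with a weaker echo at lag 6 (0.47); the remaining lags stay at or below -0.04.
The dominant spike at lag 3 indicates a seasonal period of 3.

3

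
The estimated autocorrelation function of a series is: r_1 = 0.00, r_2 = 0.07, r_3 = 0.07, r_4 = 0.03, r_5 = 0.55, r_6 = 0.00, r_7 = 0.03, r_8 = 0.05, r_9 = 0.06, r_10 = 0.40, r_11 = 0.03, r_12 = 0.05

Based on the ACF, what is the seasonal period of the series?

5

The largest autocorrelation is r_5 = 0.55, with a weaker echo at lag 10 (0.40); the remaining lags stay at or below 0.07.
The dominant spike at lag 5 indicates a seasonal period of 5.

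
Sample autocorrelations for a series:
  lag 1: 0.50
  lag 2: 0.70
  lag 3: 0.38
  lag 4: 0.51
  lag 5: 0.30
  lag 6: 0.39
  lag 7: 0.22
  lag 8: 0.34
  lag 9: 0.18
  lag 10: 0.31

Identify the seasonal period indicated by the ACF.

2

The largest autocorrelation is r_2 = 0.70, with a weaker echo at lag 4 (0.51); the remaining lags stay at or below 0.50.
The dominant spike at lag 2 indicates a seasonal period of 2.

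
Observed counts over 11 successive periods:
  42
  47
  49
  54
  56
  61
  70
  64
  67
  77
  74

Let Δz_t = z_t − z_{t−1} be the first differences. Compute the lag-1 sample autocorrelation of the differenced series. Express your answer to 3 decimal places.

First differences Δz: 5, 2, 5, 2, 5, 9, -6, 3, 10, -3
Mean of differences = 3.2000
Numerator Σ(Δz_t−Δz̄)(Δz_{t+1}−Δz̄) = -93.2400
Denominator Σ(Δz_t−Δz̄)² = 215.6000
r_1(Δz) = -93.2400 / 215.6000 = -0.432

-0.432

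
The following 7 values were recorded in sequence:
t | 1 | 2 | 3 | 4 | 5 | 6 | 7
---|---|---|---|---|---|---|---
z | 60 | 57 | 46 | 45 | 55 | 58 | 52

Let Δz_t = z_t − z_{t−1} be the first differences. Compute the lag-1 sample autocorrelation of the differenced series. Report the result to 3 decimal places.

First differences Δz: -3, -11, -1, 10, 3, -6
Mean of differences = -1.3333
Numerator Σ(Δz_t−Δz̄)(Δz_{t+1}−Δz̄) = 45.5556
Denominator Σ(Δz_t−Δz̄)² = 265.3333
r_1(Δz) = 45.5556 / 265.3333 = 0.172

0.172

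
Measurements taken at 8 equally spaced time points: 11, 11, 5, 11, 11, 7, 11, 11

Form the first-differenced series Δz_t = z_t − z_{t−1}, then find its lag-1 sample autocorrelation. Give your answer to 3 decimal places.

-0.500

First differences Δz: 0, -6, 6, 0, -4, 4, 0
Mean of differences = 0.0000
Numerator Σ(Δz_t−Δz̄)(Δz_{t+1}−Δz̄) = -52.0000
Denominator Σ(Δz_t−Δz̄)² = 104.0000
r_1(Δz) = -52.0000 / 104.0000 = -0.500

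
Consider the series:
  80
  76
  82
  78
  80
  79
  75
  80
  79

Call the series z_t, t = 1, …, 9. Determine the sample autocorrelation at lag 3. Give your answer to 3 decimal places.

0.023

Mean z̄ = (80 + 76 + 82 + 78 + 80 + 79 + 75 + 80 + 79)/9 = 78.7778
Σ(z_t−z̄)(z_{t+3}−z̄) = (-0.9506) + (-3.3951) + (0.7160) + (2.9383) + (1.4938) + (0.0494) = 0.8519
Denominator Σ(z_t−z̄)² = 37.5556
r_3 = 0.8519 / 37.5556 = 0.023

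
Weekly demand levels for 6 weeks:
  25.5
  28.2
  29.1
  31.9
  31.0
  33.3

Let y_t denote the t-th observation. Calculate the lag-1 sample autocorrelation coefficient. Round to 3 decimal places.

Mean ȳ = (25.5 + 28.2 + 29.1 + 31.9 + 31.0 + 33.3)/6 = 29.8333
Σ(y_t−ȳ)(y_{t+1}−ȳ) = (7.0778) + (1.1978) + (-1.5156) + (2.4111) + (4.0444) = 13.2156
Denominator Σ(y_t−ȳ)² = 39.6333
r_1 = 13.2156 / 39.6333 = 0.333

0.333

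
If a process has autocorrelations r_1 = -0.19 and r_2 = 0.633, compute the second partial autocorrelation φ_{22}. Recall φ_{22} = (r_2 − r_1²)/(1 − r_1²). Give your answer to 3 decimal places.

0.619

φ_{22} = (r_2 − r_1²) / (1 − r_1²)
r_1² = (-0.19)² = 0.0361
Numerator = 0.633 − 0.0361 = 0.5969; denominator = 1 − 0.0361 = 0.9639
φ_{22} = 0.5969 / 0.9639 = 0.619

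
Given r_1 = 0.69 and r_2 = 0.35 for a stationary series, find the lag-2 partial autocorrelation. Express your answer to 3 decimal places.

φ_{22} = (r_2 − r_1²) / (1 − r_1²)
r_1² = (0.69)² = 0.4761
Numerator = 0.35 − 0.4761 = -0.1261; denominator = 1 − 0.4761 = 0.5239
φ_{22} = -0.1261 / 0.5239 = -0.241

-0.241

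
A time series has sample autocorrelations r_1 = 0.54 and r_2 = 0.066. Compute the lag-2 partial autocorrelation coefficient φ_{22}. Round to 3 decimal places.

φ_{22} = (r_2 − r_1²) / (1 − r_1²)
r_1² = (0.54)² = 0.2916
Numerator = 0.066 − 0.2916 = -0.2256; denominator = 1 − 0.2916 = 0.7084
φ_{22} = -0.2256 / 0.7084 = -0.318

-0.318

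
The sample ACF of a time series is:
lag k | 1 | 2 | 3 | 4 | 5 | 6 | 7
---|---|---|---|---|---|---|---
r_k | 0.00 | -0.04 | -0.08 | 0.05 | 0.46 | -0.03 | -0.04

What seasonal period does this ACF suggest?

The largest autocorrelation is r_5 = 0.46; the remaining lags stay at or below 0.05.
The dominant spike at lag 5 indicates a seasonal period of 5.

5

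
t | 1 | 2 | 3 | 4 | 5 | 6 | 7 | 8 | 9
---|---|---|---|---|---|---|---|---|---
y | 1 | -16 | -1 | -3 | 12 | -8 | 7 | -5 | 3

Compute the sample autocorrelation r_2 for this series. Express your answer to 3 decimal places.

Mean ȳ = (1 − 16 − 1 − 3 + 12 − 8 + 7 − 5 + 3)/9 = -1.1111
Σ(y_t−ȳ)(y_{t+2}−ȳ) = (0.2346) + (28.1235) + (1.4568) + (13.0123) + (106.3457) + (26.7901) + (33.3457) = 209.3086
Denominator Σ(y_t−ȳ)² = 546.8889
r_2 = 209.3086 / 546.8889 = 0.383

0.383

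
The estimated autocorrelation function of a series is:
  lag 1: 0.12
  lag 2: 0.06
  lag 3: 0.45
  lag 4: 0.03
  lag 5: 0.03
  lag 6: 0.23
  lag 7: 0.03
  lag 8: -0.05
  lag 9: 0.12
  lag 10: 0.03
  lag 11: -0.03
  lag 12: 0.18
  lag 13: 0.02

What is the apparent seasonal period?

3

The largest autocorrelation is r_3 = 0.45, with weaker echoes at lags 6 (0.23) and 12 (0.18); the remaining lags stay at or below 0.12.
The dominant spike at lag 3 indicates a seasonal period of 3.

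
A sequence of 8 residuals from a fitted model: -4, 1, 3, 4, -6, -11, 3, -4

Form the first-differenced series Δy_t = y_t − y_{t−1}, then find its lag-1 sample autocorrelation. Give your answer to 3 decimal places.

First differences Δy: 5, 2, 1, -10, -5, 14, -7
Mean of differences = 0.0000
Numerator Σ(Δy_t−Δȳ)(Δy_{t+1}−Δȳ) = -116.0000
Denominator Σ(Δy_t−Δȳ)² = 400.0000
r_1(Δy) = -116.0000 / 400.0000 = -0.290

-0.290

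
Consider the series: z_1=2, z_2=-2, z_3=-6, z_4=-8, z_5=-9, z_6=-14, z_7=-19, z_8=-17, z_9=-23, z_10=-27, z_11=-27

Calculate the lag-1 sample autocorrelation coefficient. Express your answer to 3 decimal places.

0.710

Mean z̄ = (2 − 2 − 6 − 8 − 9 − 14 − 19 − 17 − 23 − 27 − 27)/11 = -13.6364
Numerator Σ_{t=1}^{10}(z_t−z̄)(z_{t+1}−z̄) = 693.5041
Denominator Σ(z_t−z̄)² = 976.5455
r_1 = 693.5041 / 976.5455 = 0.710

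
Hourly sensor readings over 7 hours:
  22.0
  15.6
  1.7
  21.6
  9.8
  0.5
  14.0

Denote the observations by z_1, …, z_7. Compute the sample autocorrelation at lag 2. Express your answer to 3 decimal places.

Mean z̄ = (22.0 + 15.6 + 1.7 + 21.6 + 9.8 + 0.5 + 14.0)/7 = 12.1714
Deviations from mean: 9.8286, 3.4286, -10.4714, 9.4286, -2.3714, -11.6714, 1.8286
Σ(z_t−z̄)(z_{t+2}−z̄) = (-102.9192) + (32.3265) + (24.8322) + (-110.0449) + (-4.3363) = -160.1416
Denominator Σ(z_t−z̄)² = 452.0943
r_2 = -160.1416 / 452.0943 = -0.354

-0.354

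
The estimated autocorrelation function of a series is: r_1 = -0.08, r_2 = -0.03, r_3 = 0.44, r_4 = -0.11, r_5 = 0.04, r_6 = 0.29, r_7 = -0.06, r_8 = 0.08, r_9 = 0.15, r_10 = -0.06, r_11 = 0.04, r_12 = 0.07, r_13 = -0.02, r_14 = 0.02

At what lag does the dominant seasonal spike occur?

3

The largest autocorrelation is r_3 = 0.44, with weaker echoes at lags 6 (0.29) and 9 (0.15); the remaining lags stay at or below 0.08.
The dominant spike at lag 3 indicates a seasonal period of 3.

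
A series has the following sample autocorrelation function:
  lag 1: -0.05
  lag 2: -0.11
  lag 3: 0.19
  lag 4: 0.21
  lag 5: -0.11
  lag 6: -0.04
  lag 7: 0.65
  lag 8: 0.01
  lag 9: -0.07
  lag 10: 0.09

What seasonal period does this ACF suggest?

7

The largest autocorrelation is r_7 = 0.65; the remaining lags stay at or below 0.21.
The dominant spike at lag 7 indicates a seasonal period of 7.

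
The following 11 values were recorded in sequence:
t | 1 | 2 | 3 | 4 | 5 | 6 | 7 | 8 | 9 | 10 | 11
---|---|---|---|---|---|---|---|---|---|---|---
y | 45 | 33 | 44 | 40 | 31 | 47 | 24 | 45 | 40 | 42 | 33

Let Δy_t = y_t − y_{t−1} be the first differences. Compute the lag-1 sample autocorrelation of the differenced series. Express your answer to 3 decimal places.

First differences Δy: -12, 11, -4, -9, 16, -23, 21, -5, 2, -9
Mean of differences = -1.2000
Numerator Σ(Δy_t−Δȳ)(Δy_{t+1}−Δȳ) = -1258.6400
Denominator Σ(Δy_t−Δȳ)² = 1683.6000
r_1(Δy) = -1258.6400 / 1683.6000 = -0.748

-0.748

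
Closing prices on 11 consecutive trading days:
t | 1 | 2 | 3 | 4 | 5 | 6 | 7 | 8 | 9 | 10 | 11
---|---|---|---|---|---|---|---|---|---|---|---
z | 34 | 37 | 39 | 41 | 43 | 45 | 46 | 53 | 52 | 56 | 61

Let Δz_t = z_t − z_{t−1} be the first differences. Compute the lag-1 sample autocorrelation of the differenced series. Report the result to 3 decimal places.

First differences Δz: 3, 2, 2, 2, 2, 1, 7, -1, 4, 5
Mean of differences = 2.7000
Numerator Σ(Δz_t−Δz̄)(Δz_{t+1}−Δz̄) = -22.5900
Denominator Σ(Δz_t−Δz̄)² = 44.1000
r_1(Δz) = -22.5900 / 44.1000 = -0.512

-0.512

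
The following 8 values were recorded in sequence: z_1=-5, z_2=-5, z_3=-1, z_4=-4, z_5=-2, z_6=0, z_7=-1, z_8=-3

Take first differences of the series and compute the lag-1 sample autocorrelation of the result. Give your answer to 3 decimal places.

First differences Δz: 0, 4, -3, 2, 2, -1, -2
Mean of differences = 0.2857
Numerator Σ(Δz_t−Δz̄)(Δz_{t+1}−Δz̄) = -15.2245
Denominator Σ(Δz_t−Δz̄)² = 37.4286
r_1(Δz) = -15.2245 / 37.4286 = -0.407

-0.407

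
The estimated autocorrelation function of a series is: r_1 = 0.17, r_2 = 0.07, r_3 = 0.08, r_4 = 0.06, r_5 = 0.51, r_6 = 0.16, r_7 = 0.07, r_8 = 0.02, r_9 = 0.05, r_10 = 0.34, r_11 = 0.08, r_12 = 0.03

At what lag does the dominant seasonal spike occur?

The largest autocorrelation is r_5 = 0.51, with a weaker echo at lag 10 (0.34); the remaining lags stay at or below 0.17.
The dominant spike at lag 5 indicates a seasonal period of 5.

5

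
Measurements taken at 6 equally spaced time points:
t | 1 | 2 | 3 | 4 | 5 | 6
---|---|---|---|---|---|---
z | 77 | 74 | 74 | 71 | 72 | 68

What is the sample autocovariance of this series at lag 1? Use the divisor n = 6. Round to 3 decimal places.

Mean z̄ = (77 + 74 + 74 + 71 + 72 + 68)/6 = 72.6667
Deviations: 4.3333, 1.3333, 1.3333, -1.6667, -0.6667, -4.6667
Σ_{t=1}^{5}(z_t−z̄)(z_{t+1}−z̄) = 9.5556
γ_1 = 9.5556 / 6 = 1.593

1.593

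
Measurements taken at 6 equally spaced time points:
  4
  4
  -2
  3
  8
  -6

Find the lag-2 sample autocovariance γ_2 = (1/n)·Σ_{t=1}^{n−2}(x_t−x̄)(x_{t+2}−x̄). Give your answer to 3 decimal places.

-6.426

Mean x̄ = (4 + 4 − 2 + 3 + 8 − 6)/6 = 1.8333
Σ_{t=1}^{4}(x_t−x̄)(x_{t+2}−x̄) = -38.5556
γ_2 = -38.5556 / 6 = -6.426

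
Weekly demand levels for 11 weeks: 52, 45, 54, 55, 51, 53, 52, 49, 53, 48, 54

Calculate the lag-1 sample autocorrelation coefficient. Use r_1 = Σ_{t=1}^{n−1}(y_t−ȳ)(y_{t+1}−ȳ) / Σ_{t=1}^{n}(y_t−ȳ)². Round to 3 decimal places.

Mean ȳ = (52 + 45 + 54 + 55 + 51 + 53 + 52 + 49 + 53 + 48 + 54)/11 = 51.4545
Numerator Σ_{t=1}^{10}(y_t−ȳ)(y_{t+1}−ȳ) = -31.6612
Denominator Σ(y_t−ȳ)² = 90.7273
r_1 = -31.6612 / 90.7273 = -0.349

-0.349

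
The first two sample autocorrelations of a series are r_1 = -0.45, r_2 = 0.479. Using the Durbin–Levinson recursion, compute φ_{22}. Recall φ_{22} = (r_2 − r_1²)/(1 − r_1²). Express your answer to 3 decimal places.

φ_{22} = (r_2 − r_1²) / (1 − r_1²)
r_1² = (-0.45)² = 0.2025
Numerator = 0.479 − 0.2025 = 0.2765; denominator = 1 − 0.2025 = 0.7975
φ_{22} = 0.2765 / 0.7975 = 0.347

0.347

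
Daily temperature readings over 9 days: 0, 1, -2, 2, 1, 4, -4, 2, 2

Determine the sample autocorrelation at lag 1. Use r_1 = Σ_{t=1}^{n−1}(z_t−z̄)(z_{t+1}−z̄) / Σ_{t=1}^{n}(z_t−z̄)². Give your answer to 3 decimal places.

-0.502

Mean z̄ = (0 + 1 − 2 + 2 + 1 + 4 − 4 + 2 + 2)/9 = 0.6667
Numerator Σ_{t=1}^{8}(z_t−z̄)(z_{t+1}−z̄) = -23.1111
Denominator Σ(z_t−z̄)² = 46.0000
r_1 = -23.1111 / 46.0000 = -0.502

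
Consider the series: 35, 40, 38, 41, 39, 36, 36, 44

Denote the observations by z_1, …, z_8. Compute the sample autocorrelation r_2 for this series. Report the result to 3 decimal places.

-0.251

Mean z̄ = (35 + 40 + 38 + 41 + 39 + 36 + 36 + 44)/8 = 38.6250
Deviations from mean: -3.6250, 1.3750, -0.6250, 2.3750, 0.3750, -2.6250, -2.6250, 5.3750
Numerator Σ_{t=1}^{6}(z_t−z̄)(z_{t+2}−z̄) = -16.0313
Denominator Σ(z_t−z̄)² = 63.8750
r_2 = -16.0313 / 63.8750 = -0.251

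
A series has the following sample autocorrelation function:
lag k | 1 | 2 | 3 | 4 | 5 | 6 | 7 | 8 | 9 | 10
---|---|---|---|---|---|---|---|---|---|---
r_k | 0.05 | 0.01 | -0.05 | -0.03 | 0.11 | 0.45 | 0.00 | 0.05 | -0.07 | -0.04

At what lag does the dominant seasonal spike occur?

The largest autocorrelation is r_6 = 0.45; the remaining lags stay at or below 0.11.
The dominant spike at lag 6 indicates a seasonal period of 6.

6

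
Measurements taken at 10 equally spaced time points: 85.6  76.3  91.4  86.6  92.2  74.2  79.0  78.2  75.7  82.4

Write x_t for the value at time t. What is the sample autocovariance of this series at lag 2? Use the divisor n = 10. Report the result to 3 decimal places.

8.245

Mean x̄ = (85.6 + 76.3 + 91.4 + 86.6 + 92.2 + 74.2 + 79.0 + 78.2 + 75.7 + 82.4)/10 = 82.1600
Σ_{t=1}^{8}(x_t−x̄)(x_{t+2}−x̄) = 82.4528
γ_2 = 82.4528 / 10 = 8.245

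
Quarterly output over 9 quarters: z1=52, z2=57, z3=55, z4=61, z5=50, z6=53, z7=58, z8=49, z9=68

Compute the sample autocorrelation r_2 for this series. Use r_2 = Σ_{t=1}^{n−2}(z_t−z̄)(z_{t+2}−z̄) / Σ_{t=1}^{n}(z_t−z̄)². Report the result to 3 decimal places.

Mean z̄ = (52 + 57 + 55 + 61 + 50 + 53 + 58 + 49 + 68)/9 = 55.8889
Σ(z_t−z̄)(z_{t+2}−z̄) = (3.4568) + (5.6790) + (5.2346) + (-14.7654) + (-12.4321) + (19.9012) + (25.5679) = 32.6420
Denominator Σ(z_t−z̄)² = 284.8889
r_2 = 32.6420 / 284.8889 = 0.115

0.115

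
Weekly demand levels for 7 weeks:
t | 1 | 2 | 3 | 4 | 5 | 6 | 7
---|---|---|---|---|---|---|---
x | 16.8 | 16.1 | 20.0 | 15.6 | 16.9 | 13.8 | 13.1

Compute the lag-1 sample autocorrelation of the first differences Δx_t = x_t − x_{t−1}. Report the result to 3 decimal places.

-0.657

First differences Δx: -0.7, 3.9, -4.4, 1.3, -3.1, -0.7
Mean of differences = -0.6167
Numerator Σ(Δx_t−Δx̄)(Δx_{t+1}−Δx̄) = -29.2686
Denominator Σ(Δx_t−Δx̄)² = 44.5683
r_1(Δx) = -29.2686 / 44.5683 = -0.657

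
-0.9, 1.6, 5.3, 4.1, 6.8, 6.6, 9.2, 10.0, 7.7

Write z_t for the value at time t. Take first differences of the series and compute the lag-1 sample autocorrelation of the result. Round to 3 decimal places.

First differences Δz: 2.5, 3.7, -1.2, 2.7, -0.2, 2.6, 0.8, -2.3
Mean of differences = 1.0750
Numerator Σ(Δz_t−Δz̄)(Δz_{t+1}−Δz̄) = -9.4356
Denominator Σ(Δz_t−Δz̄)² = 32.1550
r_1(Δz) = -9.4356 / 32.1550 = -0.293

-0.293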